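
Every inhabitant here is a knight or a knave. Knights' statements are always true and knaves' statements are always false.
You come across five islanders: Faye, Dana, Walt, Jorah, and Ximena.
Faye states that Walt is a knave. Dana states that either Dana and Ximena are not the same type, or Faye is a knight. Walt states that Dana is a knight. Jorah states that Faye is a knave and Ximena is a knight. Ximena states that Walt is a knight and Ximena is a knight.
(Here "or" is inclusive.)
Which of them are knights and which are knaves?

Faye is a knave, Dana is a knight, Walt is a knight, Jorah is a knave, and Ximena is a knave.

Suppose Faye is a knight. Then Faye's statement "Walt is a knave" would have to be true. Checking the 16 ways to assign the others, none is consistent with every speaker.
(For instance, with Dana=knight, Walt=knight, Jorah=knave, Ximena=knave, Faye's claim "Walt is a knave" comes out false where it would need to be true.)
So Faye must be a knave, making "Walt is a knave" false. Taking Faye=knave, Dana=knight, Walt=knight, Jorah=knave, Ximena=knave, each remaining statement checks out:
  Dana (knight): "either Dana and Ximena are not the same type, or Faye is a knight" — true. ✓
  Walt (knight): "Dana is a knight" — true. ✓
  Jorah (knave): "Faye is a knave and Ximena is a knight" — false. ✓
  Ximena (knave): "Walt is a knight and Ximena is a knight" — false. ✓
This is the unique consistent assignment.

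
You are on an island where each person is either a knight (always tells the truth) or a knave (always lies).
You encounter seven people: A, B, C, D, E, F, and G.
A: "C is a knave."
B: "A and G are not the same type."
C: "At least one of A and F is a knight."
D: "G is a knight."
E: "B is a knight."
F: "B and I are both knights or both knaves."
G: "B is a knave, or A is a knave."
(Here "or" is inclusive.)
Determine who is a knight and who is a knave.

A is a knave, so "C is a knave" must be false — and it is.
As a knight, B's statement "A and G are not the same type" should be True; it is.
As a knight, C's statement "at least one of A and F is a knight" should be True; it is.
As a knight, D's statement "G is a knight" should be True; it is.
E is a knight, and the claim "B is a knight" is indeed True.
Since F is a knight, "B and I are both knights or both knaves" needs to be True, which holds.
G is a knight, so "B is a knave, or A is a knave" must be True — and it is.

Knights: B, C, D, E, F, and G. Knaves: A.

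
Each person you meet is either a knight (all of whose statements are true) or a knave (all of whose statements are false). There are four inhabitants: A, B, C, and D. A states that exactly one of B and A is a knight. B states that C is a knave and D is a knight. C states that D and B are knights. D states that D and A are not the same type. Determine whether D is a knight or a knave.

D is a knave.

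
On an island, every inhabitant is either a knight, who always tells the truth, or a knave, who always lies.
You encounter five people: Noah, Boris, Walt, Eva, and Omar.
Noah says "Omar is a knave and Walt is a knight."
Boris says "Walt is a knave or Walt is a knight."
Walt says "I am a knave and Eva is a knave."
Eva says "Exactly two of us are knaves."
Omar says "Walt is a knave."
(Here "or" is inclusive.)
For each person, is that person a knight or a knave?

Knights: Boris, Eva, and Omar. Knaves: Noah and Walt.

Noah is a knave, so "Omar is a knave and Walt is a knight" must be False — and it is.
As a knight, Boris's statement "Walt is a knave or Walt is a knight" should be true; it is.
As a knave, Walt's statement "I am a knave and Eva is a knave" should be False; it is.
Eva is a knight, so "exactly two of us are knaves" must be true — and it is.
Omar is a knight, so "Walt is a knave" must be true — and it is.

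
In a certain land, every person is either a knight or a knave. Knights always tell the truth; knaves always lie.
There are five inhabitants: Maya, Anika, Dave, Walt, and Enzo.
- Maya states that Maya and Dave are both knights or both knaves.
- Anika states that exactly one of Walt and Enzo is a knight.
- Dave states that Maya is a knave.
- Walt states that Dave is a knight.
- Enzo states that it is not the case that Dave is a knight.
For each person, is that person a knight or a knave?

Suppose Maya is a knight. Then Maya's statement "Maya and Dave are both knights or both knaves" would have to be true. Checking the 16 ways to assign the others, none is consistent with every speaker.
(For instance, with Anika=knight, Dave=knight, Walt=knight, Enzo=knave, Dave's claim "Maya is a knave" comes out false where it would need to be true.)
So Maya must be a knave, making "Maya and Dave are both knights or both knaves" false. Taking Maya=knave, Anika=knight, Dave=knight, Walt=knight, Enzo=knave, each remaining statement checks out:
  Anika (knight): "exactly one of Walt and Enzo is a knight" — true. ✓
  Dave (knight): "Maya is a knave" — true. ✓
  Walt (knight): "Dave is a knight" — true. ✓
  Enzo (knave): "it is not the case that Dave is a knight" — false. ✓
This is the unique consistent assignment.

Knights: Anika, Dave, and Walt. Knaves: Maya and Enzo.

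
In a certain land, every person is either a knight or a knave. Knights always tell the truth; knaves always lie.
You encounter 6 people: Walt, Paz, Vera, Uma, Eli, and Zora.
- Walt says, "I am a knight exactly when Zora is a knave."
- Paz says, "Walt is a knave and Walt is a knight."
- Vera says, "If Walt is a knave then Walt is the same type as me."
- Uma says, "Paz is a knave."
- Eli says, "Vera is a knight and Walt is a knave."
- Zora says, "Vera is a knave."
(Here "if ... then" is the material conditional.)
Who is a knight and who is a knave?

Walt is a knight, Paz is a knave, Vera is a knight, Uma is a knight, Eli is a knave, and Zora is a knave.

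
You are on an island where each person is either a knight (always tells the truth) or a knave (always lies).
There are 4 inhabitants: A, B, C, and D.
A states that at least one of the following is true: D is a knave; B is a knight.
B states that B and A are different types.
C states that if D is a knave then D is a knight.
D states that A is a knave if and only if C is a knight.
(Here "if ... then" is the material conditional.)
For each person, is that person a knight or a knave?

A is a knave, B is a knave, C is a knight, and D is a knight.

Suppose A is a knight. Then A's statement "at least one of the following is true: D is a knave; B is a knight" would have to be true. Checking the 8 ways to assign the others, none is consistent with every speaker.
(For instance, with B=knave, C=knight, D=knight, A's claim "at least one of the following is true: D is a knave; B is a knight" comes out false where it would need to be true.)
So A must be a knave, making "at least one of the following is true: D is a knave; B is a knight" false. Taking A=knave, B=knave, C=knight, D=knight, each remaining statement checks out:
  B (knave): "B and A are different types" — false. ✓
  C (knight): "if D is a knave then D is a knight" — true. ✓
  D (knight): "A is a knave if and only if C is a knight" — true. ✓
This is the unique consistent assignment.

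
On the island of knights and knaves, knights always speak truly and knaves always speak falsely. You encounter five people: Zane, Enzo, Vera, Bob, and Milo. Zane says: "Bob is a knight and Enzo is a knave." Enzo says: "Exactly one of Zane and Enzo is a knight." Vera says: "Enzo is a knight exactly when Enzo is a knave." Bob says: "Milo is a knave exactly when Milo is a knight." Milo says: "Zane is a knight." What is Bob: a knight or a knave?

Bob is a knave.

Consistent assignments: {Zane=knave, Enzo=knight, Vera=knave, Bob=knave, Milo=knave}; {Zane=knave, Enzo=knave, Vera=knave, Bob=knave, Milo=knave}
In every consistent assignment, Bob is a knave.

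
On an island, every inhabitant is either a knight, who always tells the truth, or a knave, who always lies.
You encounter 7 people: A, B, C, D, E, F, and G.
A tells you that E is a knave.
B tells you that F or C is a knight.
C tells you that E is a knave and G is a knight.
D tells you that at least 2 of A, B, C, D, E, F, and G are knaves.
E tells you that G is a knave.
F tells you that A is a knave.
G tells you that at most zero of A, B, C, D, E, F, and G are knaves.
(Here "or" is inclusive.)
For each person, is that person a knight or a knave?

Knights: B, D, E, and F. Knaves: A, C, and G.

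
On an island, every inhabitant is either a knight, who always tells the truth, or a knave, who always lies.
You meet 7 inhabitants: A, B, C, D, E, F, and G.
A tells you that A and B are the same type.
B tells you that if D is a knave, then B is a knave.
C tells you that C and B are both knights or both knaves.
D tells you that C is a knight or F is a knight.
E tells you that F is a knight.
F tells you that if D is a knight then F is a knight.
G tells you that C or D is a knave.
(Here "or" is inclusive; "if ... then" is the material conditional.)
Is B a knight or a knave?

B is a knight.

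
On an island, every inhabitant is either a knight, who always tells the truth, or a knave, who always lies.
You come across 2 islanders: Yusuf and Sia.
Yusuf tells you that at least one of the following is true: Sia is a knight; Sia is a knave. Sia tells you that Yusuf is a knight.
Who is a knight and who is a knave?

Knights: Yusuf and Sia. Knaves: none.

As a knight, Yusuf's statement "at least one of the following is true: Sia is a knight; Sia is a knave" should be true; it is.
Sia is a knight; "Yusuf is a knight" is true, as required.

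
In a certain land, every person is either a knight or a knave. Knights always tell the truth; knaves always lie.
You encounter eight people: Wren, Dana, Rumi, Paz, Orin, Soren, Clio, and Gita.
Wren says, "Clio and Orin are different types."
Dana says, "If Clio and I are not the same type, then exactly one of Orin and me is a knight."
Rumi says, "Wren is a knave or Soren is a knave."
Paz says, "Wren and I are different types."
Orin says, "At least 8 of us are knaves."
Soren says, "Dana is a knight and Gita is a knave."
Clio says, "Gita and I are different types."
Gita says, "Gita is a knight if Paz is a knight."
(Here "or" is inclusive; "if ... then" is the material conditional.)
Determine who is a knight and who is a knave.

Wren (knave): "Clio and Orin are different types" — False. ✓
Dana (knight): "if Clio and I are not the same type, then exactly one of Orin and me is a knight" — true. ✓
Rumi is a knight; "Wren is a knave or Soren is a knave" is true, as required.
As a knight, Paz's statement "Wren and I are different types" should be true; it is.
Orin (knave): "at least 8 of us are knaves" — False. ✓
Soren (knight): "Dana is a knight and Gita is a knave" — true. ✓
Clio (knave): "Gita and I are different types" — False. ✓
Gita (knave): "Gita is a knight if Paz is a knight" — False. ✓

Wren is a knave, Dana is a knight, Rumi is a knight, Paz is a knight, Orin is a knave, Soren is a knight, Clio is a knave, and Gita is a knave.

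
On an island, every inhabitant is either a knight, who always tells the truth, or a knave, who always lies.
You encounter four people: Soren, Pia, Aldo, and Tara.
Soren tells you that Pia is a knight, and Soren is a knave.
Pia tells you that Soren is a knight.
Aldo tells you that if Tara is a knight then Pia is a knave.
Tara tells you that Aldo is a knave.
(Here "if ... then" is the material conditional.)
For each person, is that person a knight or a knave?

Soren is a knave; "Pia is a knight, and Soren is a knave" is False, as required.
Pia is a knave, so "Soren is a knight" must be False — and it is.
As a knight, Aldo's statement "if Tara is a knight then Pia is a knave" should be True; it is.
Tara is a knave, so "Aldo is a knave" must be False — and it is.

Knights: Aldo. Knaves: Soren, Pia, and Tara.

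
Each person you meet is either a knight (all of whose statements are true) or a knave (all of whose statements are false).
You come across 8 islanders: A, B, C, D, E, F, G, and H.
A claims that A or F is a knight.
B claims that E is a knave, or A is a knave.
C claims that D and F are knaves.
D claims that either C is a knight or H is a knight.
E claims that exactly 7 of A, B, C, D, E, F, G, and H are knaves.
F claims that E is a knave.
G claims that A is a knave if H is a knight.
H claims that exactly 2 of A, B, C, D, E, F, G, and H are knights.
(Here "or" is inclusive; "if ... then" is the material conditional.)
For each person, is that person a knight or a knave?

A is a knight, B is a knight, C is a knave, D is a knave, E is a knave, F is a knight, G is a knight, and H is a knave.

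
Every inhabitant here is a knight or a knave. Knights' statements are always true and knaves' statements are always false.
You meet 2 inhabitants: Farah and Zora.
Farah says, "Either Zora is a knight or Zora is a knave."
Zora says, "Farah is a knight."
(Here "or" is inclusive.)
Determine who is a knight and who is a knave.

Farah is a knight, so "either Zora is a knight or Zora is a knave" must be true — and it is.
As a knight, Zora's statement "Farah is a knight" should be true; it is.

Farah is a knight and Zora is a knight.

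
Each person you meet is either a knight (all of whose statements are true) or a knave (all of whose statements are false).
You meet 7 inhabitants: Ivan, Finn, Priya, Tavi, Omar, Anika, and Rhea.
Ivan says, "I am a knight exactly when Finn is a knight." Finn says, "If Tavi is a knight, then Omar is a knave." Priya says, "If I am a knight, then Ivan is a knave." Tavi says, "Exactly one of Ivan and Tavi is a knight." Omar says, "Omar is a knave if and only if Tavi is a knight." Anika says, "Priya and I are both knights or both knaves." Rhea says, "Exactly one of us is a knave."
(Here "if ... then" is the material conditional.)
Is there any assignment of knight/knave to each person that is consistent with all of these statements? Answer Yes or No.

Yes

One consistent assignment: Ivan=knave, Finn=knight, Priya=knight, Tavi=knave, Omar=knight, Anika=knight, Rhea=knave.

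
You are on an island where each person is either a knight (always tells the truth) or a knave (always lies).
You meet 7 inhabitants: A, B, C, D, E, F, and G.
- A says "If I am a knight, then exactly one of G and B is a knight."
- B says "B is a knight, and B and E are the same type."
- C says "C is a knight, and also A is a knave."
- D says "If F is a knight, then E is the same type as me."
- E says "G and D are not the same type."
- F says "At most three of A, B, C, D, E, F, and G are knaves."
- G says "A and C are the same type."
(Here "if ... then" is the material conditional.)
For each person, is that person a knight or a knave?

A is a knight, B is a knight, C is a knave, D is a knight, E is a knight, F is a knight, and G is a knave.

A is a knight; "if I am a knight, then exactly one of G and B is a knight" is true, as required.
Since B is a knight, "B is a knight, and B and E are the same type" needs to be true, which holds.
C is a knave; "C is a knight, and also A is a knave" is false, as required.
D is a knight; "if F is a knight, then E is the same type as me" is true, as required.
E is a knight; "G and D are not the same type" is true, as required.
F is a knight, and the claim "at most three of A, B, C, D, E, F, and G are knaves" is indeed true.
G is a knave, and the claim "A and C are the same type" is indeed false.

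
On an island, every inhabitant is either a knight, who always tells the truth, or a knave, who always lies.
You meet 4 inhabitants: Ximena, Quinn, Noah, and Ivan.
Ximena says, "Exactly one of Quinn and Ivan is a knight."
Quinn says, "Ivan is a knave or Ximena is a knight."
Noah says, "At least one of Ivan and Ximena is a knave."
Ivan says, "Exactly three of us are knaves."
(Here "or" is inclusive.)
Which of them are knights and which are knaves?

Ximena is a knight, Quinn is a knight, Noah is a knight, and Ivan is a knave.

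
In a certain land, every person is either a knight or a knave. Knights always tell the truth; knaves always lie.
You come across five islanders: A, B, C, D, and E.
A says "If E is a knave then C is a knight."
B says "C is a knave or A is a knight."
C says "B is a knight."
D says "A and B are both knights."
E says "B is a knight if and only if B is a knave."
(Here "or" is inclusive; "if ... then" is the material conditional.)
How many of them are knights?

4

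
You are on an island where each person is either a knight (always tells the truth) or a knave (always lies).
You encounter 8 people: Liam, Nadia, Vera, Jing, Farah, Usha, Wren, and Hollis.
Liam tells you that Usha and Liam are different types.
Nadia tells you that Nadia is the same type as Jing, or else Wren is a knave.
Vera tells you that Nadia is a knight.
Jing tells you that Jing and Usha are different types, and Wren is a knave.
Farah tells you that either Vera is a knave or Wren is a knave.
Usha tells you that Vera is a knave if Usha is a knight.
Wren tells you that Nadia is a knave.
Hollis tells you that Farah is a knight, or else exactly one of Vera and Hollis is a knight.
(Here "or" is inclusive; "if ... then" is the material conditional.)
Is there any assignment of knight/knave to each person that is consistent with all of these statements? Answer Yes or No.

Checking all 256 assignments, each has at least one speaker whose statement's truth value contradicts their type.

No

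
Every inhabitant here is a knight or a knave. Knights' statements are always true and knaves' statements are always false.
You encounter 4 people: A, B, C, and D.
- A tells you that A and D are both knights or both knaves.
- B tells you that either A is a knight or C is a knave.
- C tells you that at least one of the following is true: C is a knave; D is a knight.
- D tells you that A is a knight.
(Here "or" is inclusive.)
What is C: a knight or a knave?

C is a knight.

Consistent assignments: {A=knight, B=knight, C=knight, D=knight}
In every consistent assignment, C is a knight.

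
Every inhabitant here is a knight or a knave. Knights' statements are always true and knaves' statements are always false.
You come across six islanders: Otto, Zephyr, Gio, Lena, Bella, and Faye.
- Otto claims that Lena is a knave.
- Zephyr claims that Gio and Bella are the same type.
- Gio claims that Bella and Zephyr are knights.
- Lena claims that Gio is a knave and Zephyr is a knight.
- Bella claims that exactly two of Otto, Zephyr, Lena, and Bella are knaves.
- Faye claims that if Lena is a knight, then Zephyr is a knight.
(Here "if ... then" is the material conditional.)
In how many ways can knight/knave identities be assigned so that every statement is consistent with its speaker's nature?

1

Consistent assignments:
  Otto=knight, Zephyr=knave, Gio=knave, Lena=knave, Bella=knight, Faye=knight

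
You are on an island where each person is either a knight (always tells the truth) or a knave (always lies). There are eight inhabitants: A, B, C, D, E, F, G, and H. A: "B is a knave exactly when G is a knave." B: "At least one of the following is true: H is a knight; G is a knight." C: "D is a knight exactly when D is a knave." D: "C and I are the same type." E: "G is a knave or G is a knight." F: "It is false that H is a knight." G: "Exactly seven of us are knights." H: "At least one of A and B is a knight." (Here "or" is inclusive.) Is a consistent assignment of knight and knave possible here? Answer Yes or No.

No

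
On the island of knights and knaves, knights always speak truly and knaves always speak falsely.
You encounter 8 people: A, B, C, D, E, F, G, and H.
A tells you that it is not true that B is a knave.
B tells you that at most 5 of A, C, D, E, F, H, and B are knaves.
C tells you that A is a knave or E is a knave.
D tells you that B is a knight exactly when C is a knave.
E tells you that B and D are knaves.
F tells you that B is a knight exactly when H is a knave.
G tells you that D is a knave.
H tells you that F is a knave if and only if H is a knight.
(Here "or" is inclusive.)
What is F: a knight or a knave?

F is a knave.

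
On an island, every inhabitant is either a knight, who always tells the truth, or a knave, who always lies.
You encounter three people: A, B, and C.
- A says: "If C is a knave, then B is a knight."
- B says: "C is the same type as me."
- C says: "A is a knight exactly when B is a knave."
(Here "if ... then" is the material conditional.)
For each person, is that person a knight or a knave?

A is a knight, B is a knave, and C is a knight.

A (knight): "if C is a knave, then B is a knight" — True. ✓
As a knave, B's statement "C is the same type as me" should be false; it is.
As a knight, C's statement "A is a knight exactly when B is a knave" should be True; it is.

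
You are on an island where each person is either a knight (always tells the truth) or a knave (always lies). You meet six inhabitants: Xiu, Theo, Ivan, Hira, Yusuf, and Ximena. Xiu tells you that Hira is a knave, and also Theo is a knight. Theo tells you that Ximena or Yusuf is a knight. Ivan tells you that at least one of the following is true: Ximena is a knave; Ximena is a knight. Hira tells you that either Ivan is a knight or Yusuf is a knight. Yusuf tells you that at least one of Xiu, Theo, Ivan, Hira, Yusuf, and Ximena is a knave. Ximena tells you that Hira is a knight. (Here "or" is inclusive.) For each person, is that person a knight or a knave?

Xiu is a knave, so "Hira is a knave, and also Theo is a knight" must be False — and it is.
Theo (knight): "Ximena or Yusuf is a knight" — True. ✓
Ivan is a knight; "at least one of the following is true: Ximena is a knave; Ximena is a knight" is True, as required.
Hira is a knight, so "either Ivan is a knight or Yusuf is a knight" must be True — and it is.
Yusuf is a knight, and the claim "at least one of Xiu, Theo, Ivan, Hira, Yusuf, and Ximena is a knave" is indeed True.
Since Ximena is a knight, "Hira is a knight" needs to be True, which holds.

Knights: Theo, Ivan, Hira, Yusuf, and Ximena. Knaves: Xiu.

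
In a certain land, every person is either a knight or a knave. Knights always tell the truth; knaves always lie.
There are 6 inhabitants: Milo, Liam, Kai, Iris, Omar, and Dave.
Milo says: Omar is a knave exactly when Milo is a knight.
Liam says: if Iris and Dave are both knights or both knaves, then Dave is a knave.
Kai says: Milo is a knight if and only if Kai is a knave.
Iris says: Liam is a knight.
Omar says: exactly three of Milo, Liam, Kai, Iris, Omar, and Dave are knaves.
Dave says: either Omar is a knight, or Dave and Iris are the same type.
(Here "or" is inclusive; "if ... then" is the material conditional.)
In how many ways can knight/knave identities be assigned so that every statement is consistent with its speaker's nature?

1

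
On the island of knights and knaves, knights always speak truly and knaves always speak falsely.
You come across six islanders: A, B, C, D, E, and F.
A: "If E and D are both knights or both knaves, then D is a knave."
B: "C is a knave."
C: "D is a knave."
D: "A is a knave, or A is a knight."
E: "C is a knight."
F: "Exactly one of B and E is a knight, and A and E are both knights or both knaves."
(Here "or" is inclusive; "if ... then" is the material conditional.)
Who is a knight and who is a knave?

A is a knight, B is a knight, C is a knave, D is a knight, E is a knave, and F is a knave.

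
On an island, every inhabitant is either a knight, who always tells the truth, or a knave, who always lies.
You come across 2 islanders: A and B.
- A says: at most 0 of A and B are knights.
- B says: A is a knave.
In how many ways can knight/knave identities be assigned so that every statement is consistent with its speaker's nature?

Consistent assignments:
  A=knave, B=knight

1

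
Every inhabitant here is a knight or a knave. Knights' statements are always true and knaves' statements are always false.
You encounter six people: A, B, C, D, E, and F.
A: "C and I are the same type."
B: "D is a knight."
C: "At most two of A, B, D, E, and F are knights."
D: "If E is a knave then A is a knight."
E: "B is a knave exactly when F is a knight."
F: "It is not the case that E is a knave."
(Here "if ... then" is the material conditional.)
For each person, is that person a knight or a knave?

Knights: C. Knaves: A, B, D, E, and F.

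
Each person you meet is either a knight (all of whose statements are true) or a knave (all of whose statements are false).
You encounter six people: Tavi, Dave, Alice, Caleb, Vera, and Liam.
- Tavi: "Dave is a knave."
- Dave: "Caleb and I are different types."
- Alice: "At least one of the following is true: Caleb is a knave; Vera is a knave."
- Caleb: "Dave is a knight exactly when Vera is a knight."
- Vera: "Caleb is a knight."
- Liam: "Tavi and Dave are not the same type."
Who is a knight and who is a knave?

Tavi is a knave, Dave is a knight, Alice is a knight, Caleb is a knave, Vera is a knave, and Liam is a knight.

Tavi (knave): "Dave is a knave" — false. ✓
Dave is a knight; "Caleb and I are different types" is true, as required.
Alice is a knight, so "at least one of the following is true: Caleb is a knave; Vera is a knave" must be true — and it is.
Caleb is a knave, so "Dave is a knight exactly when Vera is a knight" must be false — and it is.
Vera is a knave; "Caleb is a knight" is false, as required.
Liam (knight): "Tavi and Dave are not the same type" — true. ✓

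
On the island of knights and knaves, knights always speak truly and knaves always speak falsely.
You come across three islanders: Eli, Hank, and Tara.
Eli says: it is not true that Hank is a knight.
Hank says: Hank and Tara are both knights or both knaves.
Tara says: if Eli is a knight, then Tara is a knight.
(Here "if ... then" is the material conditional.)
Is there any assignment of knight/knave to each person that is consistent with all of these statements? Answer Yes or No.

Yes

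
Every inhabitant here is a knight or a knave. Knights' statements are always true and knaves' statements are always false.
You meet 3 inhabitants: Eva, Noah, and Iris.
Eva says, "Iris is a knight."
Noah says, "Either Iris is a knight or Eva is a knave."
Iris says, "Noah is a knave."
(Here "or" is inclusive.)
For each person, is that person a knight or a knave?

Eva is a knave, Noah is a knight, and Iris is a knave.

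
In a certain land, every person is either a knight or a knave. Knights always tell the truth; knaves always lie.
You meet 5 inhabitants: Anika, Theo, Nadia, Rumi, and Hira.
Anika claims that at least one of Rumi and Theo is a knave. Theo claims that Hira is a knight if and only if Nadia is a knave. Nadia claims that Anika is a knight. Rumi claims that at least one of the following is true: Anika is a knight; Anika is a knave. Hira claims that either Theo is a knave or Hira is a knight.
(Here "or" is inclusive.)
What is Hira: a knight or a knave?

Hira is a knight.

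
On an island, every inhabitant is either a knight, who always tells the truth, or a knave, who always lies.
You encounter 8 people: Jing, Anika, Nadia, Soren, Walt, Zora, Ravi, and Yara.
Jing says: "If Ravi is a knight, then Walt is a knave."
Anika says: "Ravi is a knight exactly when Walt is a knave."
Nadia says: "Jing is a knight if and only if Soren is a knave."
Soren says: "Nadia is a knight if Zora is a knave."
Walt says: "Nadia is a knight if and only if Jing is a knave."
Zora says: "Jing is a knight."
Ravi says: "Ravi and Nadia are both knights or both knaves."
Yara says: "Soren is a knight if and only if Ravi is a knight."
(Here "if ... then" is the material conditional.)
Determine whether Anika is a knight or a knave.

Anika is a knave.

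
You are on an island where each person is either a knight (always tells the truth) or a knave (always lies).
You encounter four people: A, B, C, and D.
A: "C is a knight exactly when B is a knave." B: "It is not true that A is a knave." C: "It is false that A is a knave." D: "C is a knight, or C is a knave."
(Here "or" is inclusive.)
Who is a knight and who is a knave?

A is a knave, B is a knave, C is a knave, and D is a knight.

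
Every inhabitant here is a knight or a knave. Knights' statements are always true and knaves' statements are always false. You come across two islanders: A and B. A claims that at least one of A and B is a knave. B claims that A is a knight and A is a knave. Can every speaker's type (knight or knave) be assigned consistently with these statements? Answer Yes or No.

One consistent assignment: A=knight, B=knave.

Yes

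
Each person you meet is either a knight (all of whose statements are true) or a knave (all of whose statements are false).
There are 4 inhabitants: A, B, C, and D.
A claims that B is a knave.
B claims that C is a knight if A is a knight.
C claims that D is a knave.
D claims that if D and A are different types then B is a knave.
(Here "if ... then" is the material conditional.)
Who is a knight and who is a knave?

A is a knight, B is a knave, C is a knave, and D is a knight.

Since A is a knight, "B is a knave" needs to be True, which holds.
B is a knave, so "C is a knight if A is a knight" must be False — and it is.
C is a knave, and the claim "D is a knave" is indeed False.
D is a knight, so "if D and A are different types then B is a knave" must be True — and it is.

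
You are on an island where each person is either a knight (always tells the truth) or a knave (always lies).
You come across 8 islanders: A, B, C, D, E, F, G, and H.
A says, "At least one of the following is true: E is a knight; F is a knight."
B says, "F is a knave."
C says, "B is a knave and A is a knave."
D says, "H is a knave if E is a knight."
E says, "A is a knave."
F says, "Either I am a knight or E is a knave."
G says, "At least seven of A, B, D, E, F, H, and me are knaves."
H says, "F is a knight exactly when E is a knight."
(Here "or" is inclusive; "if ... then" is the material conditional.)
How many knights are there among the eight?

The unique consistent assignment is A=knight, B=knave, C=knave, D=knight, E=knave, F=knight, G=knave, H=knave.
That has 3 knights.

3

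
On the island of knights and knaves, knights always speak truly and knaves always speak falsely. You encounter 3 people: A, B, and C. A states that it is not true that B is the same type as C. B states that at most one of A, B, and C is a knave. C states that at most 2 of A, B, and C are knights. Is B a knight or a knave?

B is a knight.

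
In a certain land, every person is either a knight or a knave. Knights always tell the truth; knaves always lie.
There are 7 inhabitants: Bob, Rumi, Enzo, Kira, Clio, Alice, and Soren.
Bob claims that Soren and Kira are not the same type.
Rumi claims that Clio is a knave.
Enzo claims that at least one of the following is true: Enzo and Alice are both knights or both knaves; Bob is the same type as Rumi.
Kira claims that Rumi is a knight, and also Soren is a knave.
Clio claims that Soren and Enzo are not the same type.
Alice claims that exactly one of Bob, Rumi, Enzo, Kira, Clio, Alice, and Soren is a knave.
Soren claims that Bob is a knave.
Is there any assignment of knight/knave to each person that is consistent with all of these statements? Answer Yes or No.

No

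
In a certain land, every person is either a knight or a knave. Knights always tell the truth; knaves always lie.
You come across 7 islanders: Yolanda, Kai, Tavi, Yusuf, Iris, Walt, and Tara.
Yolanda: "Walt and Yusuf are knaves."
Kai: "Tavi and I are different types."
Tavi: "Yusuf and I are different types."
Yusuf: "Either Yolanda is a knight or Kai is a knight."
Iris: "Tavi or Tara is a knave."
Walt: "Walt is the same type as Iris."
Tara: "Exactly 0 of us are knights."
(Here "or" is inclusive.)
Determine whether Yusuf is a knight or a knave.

Yusuf is a knave.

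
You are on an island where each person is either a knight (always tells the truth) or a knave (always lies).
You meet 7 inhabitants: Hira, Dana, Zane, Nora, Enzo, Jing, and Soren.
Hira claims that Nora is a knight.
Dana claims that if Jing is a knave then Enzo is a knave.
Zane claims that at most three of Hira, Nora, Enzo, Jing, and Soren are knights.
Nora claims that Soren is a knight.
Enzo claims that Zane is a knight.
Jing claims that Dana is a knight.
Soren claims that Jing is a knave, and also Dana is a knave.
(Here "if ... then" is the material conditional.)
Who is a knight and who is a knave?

Hira is a knave, Dana is a knight, Zane is a knight, Nora is a knave, Enzo is a knight, Jing is a knight, and Soren is a knave.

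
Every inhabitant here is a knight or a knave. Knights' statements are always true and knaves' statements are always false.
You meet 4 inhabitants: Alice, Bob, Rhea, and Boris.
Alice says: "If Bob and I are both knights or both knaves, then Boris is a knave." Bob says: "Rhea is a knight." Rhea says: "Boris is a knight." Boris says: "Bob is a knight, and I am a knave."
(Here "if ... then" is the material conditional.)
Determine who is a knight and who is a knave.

Suppose Alice is a knave. Then Alice's statement "if Bob and I are both knights or both knaves, then Boris is a knave" would have to be false. Checking the 8 ways to assign the others, none is consistent with every speaker.
(For instance, with Bob=knave, Rhea=knave, Boris=knave, Alice's claim "if Bob and I are both knights or both knaves, then Boris is a knave" comes out true where it would need to be false.)
So Alice must be a knight, making "if Bob and I are both knights or both knaves, then Boris is a knave" true. Taking Alice=knight, Bob=knave, Rhea=knave, Boris=knave, each remaining statement checks out:
  Bob (knave): "Rhea is a knight" — false. ✓
  Rhea (knave): "Boris is a knight" — false. ✓
  Boris (knave): "Bob is a knight, and I am a knave" — false. ✓
This is the unique consistent assignment.

Alice is a knight, Bob is a knave, Rhea is a knave, and Boris is a knave.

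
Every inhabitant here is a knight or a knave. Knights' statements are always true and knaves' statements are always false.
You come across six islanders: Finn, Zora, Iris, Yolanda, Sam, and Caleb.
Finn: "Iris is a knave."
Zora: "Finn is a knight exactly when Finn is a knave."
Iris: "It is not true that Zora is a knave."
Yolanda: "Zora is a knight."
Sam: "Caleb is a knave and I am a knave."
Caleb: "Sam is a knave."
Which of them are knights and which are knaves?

Since Finn is a knight, "Iris is a knave" needs to be true, which holds.
Zora is a knave, and the claim "Finn is a knight exactly when Finn is a knave" is indeed False.
Iris (knave): "it is not true that Zora is a knave" — False. ✓
Yolanda is a knave, so "Zora is a knight" must be False — and it is.
Sam is a knave; "Caleb is a knave and I am a knave" is False, as required.
As a knight, Caleb's statement "Sam is a knave" should be true; it is.

Knights: Finn and Caleb. Knaves: Zora, Iris, Yolanda, and Sam.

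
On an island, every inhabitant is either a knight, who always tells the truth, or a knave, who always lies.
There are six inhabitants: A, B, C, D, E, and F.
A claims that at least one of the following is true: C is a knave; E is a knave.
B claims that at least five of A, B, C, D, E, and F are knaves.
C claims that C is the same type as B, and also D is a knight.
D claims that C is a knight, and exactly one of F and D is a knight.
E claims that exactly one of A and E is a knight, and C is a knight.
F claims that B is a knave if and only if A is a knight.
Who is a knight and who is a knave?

A is a knight, so "at least one of the following is true: C is a knave; E is a knave" must be True — and it is.
B is a knave; "at least five of A, B, C, D, E, and F are knaves" is false, as required.
Since C is a knave, "C is the same type as B, and also D is a knight" needs to be false, which holds.
Since D is a knave, "C is a knight, and exactly one of F and D is a knight" needs to be false, which holds.
E is a knave, so "exactly one of A and E is a knight, and C is a knight" must be false — and it is.
F is a knight; "B is a knave if and only if A is a knight" is True, as required.

A is a knight, B is a knave, C is a knave, D is a knave, E is a knave, and F is a knight.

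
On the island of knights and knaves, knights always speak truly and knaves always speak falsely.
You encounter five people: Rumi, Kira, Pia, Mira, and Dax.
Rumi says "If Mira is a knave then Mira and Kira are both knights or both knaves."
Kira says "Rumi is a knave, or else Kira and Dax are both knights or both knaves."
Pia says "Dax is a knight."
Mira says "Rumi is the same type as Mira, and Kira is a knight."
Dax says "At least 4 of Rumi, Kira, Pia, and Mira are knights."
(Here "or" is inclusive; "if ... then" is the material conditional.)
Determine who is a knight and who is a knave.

Rumi (knight): "if Mira is a knave then Mira and Kira are both knights or both knaves" — True. ✓
Kira (knight): "Rumi is a knave, or else Kira and Dax are both knights or both knaves" — True. ✓
Pia (knight): "Dax is a knight" — True. ✓
Mira (knight): "Rumi is the same type as Mira, and Kira is a knight" — True. ✓
Since Dax is a knight, "at least 4 of Rumi, Kira, Pia, and Mira are knights" needs to be True, which holds.

Knights: Rumi, Kira, Pia, Mira, and Dax. Knaves: none.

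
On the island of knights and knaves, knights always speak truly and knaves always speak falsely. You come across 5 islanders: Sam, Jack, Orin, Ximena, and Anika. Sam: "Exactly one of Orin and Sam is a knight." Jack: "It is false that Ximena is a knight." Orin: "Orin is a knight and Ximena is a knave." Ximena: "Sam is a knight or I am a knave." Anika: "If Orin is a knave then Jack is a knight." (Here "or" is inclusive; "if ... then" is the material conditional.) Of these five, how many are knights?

The unique consistent assignment is Sam=knight, Jack=knave, Orin=knave, Ximena=knight, Anika=knave.
That has 2 knights.

2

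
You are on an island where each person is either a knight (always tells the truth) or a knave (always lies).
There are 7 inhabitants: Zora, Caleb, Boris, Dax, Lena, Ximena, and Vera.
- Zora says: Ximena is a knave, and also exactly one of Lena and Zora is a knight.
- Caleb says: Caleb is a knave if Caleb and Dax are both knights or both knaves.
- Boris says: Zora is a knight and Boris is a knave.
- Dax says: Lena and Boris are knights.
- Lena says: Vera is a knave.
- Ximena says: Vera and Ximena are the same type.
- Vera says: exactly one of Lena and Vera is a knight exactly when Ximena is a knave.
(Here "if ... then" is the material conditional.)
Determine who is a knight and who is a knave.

Zora is a knave, Caleb is a knight, Boris is a knave, Dax is a knave, Lena is a knave, Ximena is a knave, and Vera is a knight.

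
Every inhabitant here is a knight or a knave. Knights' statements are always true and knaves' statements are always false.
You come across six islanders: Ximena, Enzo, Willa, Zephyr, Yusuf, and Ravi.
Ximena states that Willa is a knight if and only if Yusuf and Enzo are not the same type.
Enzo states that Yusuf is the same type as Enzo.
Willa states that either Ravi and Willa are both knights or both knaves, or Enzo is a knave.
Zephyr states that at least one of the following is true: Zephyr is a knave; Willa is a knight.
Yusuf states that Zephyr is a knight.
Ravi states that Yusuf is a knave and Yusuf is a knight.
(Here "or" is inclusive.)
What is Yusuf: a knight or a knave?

Yusuf is a knight.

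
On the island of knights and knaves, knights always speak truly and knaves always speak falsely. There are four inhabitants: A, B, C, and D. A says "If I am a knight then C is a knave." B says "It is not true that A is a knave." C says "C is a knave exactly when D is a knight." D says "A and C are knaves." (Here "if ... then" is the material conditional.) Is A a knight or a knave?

Consistent assignments: {A=knight, B=knight, C=knave, D=knave}
In every consistent assignment, A is a knight.

A is a knight.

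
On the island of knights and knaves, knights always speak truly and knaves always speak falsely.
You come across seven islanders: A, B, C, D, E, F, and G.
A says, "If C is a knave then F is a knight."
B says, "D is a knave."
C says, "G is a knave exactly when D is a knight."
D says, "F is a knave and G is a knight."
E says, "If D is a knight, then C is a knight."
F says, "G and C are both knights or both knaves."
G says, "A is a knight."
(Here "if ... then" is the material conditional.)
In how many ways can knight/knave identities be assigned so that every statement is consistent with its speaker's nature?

1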